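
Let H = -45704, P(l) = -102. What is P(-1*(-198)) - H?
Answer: 45602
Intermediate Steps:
P(-1*(-198)) - H = -102 - 1*(-45704) = -102 + 45704 = 45602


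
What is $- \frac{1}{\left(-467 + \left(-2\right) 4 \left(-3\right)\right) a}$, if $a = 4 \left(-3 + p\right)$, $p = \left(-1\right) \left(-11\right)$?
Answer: $\frac{1}{14176} \approx 7.0542 \cdot 10^{-5}$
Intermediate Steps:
$p = 11$
$a = 32$ ($a = 4 \left(-3 + 11\right) = 4 \cdot 8 = 32$)
$- \frac{1}{\left(-467 + \left(-2\right) 4 \left(-3\right)\right) a} = - \frac{1}{\left(-467 + \left(-2\right) 4 \left(-3\right)\right) 32} = - \frac{1}{\left(-467 - -24\right) 32} = - \frac{1}{\left(-467 + 24\right) 32} = - \frac{1}{\left(-443\right) 32} = - \frac{1}{-14176} = \left(-1\right) \left(- \frac{1}{14176}\right) = \frac{1}{14176}$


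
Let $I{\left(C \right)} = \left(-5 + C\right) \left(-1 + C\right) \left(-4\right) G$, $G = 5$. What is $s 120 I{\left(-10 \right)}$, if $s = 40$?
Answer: $-15840000$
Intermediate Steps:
$I{\left(C \right)} = - 20 \left(-1 + C\right) \left(-5 + C\right)$ ($I{\left(C \right)} = \left(-5 + C\right) \left(-1 + C\right) \left(-4\right) 5 = \left(-1 + C\right) \left(-5 + C\right) \left(-4\right) 5 = - 4 \left(-1 + C\right) \left(-5 + C\right) 5 = - 20 \left(-1 + C\right) \left(-5 + C\right)$)
$s 120 I{\left(-10 \right)} = 40 \cdot 120 \left(-100 - 20 \left(-10\right)^{2} + 120 \left(-10\right)\right) = 4800 \left(-100 - 2000 - 1200\right) = 4800 \left(-3300\right) = -15840000$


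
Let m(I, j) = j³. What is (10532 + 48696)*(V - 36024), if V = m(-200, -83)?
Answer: -35999429908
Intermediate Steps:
V = -571787 (V = (-83)³ = -571787)
(10532 + 48696)*(V - 36024) = (10532 + 48696)*(-571787 - 36024) = 59228*(-607811) = -35999429908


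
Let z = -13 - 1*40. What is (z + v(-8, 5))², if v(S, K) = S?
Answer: 3721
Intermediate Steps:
z = -53 (z = -13 - 40 = -53)
(z + v(-8, 5))² = (-53 - 8)² = (-61)² = 3721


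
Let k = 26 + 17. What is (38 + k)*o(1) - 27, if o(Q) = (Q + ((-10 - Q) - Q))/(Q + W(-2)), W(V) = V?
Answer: 864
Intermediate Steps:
k = 43
o(Q) = (-10 - Q)/(-2 + Q) (o(Q) = (Q + ((-10 - Q) - Q))/(Q - 2) = (Q + (-10 - 2*Q))/(-2 + Q) = (-10 - Q)/(-2 + Q))
(38 + k)*o(1) - 27 = (38 + 43)*((-10 - 1*1)/(-2 + 1)) - 27 = 81*((-10 - 1)/(-1)) - 27 = 81*(-1*(-11)) - 27 = 81*11 - 27 = 891 - 27 = 864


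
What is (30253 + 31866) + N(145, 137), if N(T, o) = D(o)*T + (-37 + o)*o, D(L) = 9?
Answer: 77124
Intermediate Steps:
N(T, o) = 9*T + o*(-37 + o) (N(T, o) = 9*T + (-37 + o)*o = 9*T + o*(-37 + o))
(30253 + 31866) + N(145, 137) = (30253 + 31866) + (137**2 - 37*137 + 9*145) = 62119 + (18769 - 5069 + 1305) = 62119 + 15005 = 77124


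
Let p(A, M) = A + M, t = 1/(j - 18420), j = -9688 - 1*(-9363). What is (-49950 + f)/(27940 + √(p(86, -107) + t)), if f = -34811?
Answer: -2017833080150/665143848893 + 84761*I*√7378894270/14633164675646 ≈ -3.0337 + 0.00049757*I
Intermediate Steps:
j = -325 (j = -9688 + 9363 = -325)
t = -1/18745 (t = 1/(-325 - 18420) = 1/(-18745) = -1/18745 ≈ -5.3348e-5)
(-49950 + f)/(27940 + √(p(86, -107) + t)) = (-49950 - 34811)/(27940 + √((86 - 107) - 1/18745)) = -84761/(27940 + √(-21 - 1/18745)) = -84761/(27940 + √(-393646/18745)) = -84761/(27940 + I*√7378894270/18745)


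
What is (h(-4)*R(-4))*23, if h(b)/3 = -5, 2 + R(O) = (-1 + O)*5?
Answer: 9315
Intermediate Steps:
R(O) = -7 + 5*O (R(O) = -2 + (-1 + O)*5 = -2 + (-5 + 5*O) = -7 + 5*O)
h(b) = -15 (h(b) = 3*(-5) = -15)
(h(-4)*R(-4))*23 = -15*(-7 + 5*(-4))*23 = -15*(-7 - 20)*23 = -15*(-27)*23 = 405*23 = 9315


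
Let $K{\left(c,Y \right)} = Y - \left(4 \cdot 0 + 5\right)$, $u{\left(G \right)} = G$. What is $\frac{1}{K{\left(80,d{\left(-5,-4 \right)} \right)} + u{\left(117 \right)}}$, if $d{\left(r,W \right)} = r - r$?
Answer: $\frac{1}{112} \approx 0.0089286$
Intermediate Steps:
$d{\left(r,W \right)} = 0$
$K{\left(c,Y \right)} = -5 + Y$ ($K{\left(c,Y \right)} = Y - \left(0 + 5\right) = Y - 5 = -5 + Y$)
$\frac{1}{K{\left(80,d{\left(-5,-4 \right)} \right)} + u{\left(117 \right)}} = \frac{1}{\left(-5 + 0\right) + 117} = \frac{1}{-5 + 117} = \frac{1}{112}$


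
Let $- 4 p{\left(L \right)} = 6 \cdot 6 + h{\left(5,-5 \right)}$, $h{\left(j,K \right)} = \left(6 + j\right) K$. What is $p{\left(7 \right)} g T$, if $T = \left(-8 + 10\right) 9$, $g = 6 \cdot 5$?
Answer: $2565$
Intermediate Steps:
$h{\left(j,K \right)} = K \left(6 + j\right)$
$g = 30$
$T = 18$ ($T = 2 \cdot 9 = 18$)
$p{\left(L \right)} = \frac{19}{4}$ ($p{\left(L \right)} = - \frac{6 \cdot 6 - 5 \left(6 + 5\right)}{4} = - \frac{36 - 55}{4} = \left(- \frac{1}{4}\right) \left(-19\right) = \frac{19}{4}$)
$p{\left(7 \right)} g T = \frac{19 \cdot 30 \cdot 18}{4} = \frac{19}{4} \cdot 540 = 2565$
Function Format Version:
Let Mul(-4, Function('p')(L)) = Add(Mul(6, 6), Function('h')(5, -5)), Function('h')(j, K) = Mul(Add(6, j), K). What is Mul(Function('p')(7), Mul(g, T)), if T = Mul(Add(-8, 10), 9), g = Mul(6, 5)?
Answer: 2565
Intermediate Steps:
Function('h')(j, K) = Mul(K, Add(6, j))
g = 30
T = 18 (T = Mul(2, 9) = 18)
Function('p')(L) = Rational(19, 4) (Function('p')(L) = Mul(Rational(-1, 4), Add(Mul(6, 6), Mul(-5, Add(6, 5)))) = Mul(Rational(-1, 4), Add(36, Mul(-5, 11))) = Mul(Rational(-1, 4), Add(36, -55)) = Mul(Rational(-1, 4), -19) = Rational(19, 4))
Mul(Function('p')(7), Mul(g, T)) = Mul(Rational(19, 4), Mul(30, 18)) = Mul(Rational(19, 4), 540) = 2565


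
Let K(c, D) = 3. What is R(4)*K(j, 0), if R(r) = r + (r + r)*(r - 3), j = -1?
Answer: 36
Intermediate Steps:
R(r) = r + 2*r*(-3 + r) (R(r) = r + (2*r)*(-3 + r) = r + 2*r*(-3 + r))
R(4)*K(j, 0) = (4*(-5 + 2*4))*3 = (4*(-5 + 8))*3 = (4*3)*3 = 12*3 = 36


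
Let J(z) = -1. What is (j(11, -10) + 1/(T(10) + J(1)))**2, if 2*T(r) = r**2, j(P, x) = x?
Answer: 239121/2401 ≈ 99.592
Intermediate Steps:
T(r) = r**2/2
(j(11, -10) + 1/(T(10) + J(1)))**2 = (-10 + 1/((1/2)*10**2 - 1))**2 = (-10 + 1/((1/2)*100 - 1))**2 = (-10 + 1/(50 - 1))**2 = (-10 + 1/49)**2 = (-489/49)**2 = 239121/2401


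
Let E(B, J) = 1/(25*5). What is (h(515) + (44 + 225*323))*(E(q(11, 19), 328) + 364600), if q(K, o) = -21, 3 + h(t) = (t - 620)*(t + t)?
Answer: -1614904585434/125 ≈ -1.2919e+10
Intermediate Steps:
h(t) = -3 + 2*t*(-620 + t) (h(t) = -3 + (t - 620)*(t + t) = -3 + (-620 + t)*(2*t) = -3 + 2*t*(-620 + t))
E(B, J) = 1/125
(h(515) + (44 + 225*323))*(E(q(11, 19), 328) + 364600) = ((-3 - 1240*515 + 2*515²) + (44 + 225*323))*(1/125 + 364600) = ((-3 - 638600 + 2*265225) + (44 + 72675))*(45575001/125) = ((-3 - 638600 + 530450) + 72719)*(45575001/125) = (-108153 + 72719)*(45575001/125) = -35434*45575001/125 = -1614904585434/125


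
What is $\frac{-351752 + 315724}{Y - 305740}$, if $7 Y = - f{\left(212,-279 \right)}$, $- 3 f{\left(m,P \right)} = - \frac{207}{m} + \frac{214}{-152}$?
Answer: $\frac{108840588}{923640883} \approx 0.11784$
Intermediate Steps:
$f{\left(m,P \right)} = \frac{107}{228} + \frac{69}{m}$ ($f{\left(m,P \right)} = - \frac{- \frac{207}{m} + \frac{214}{-152}}{3} = - \frac{- \frac{207}{m} + 214 \left(- \frac{1}{152}\right)}{3} = - \frac{- \frac{207}{m} - \frac{107}{76}}{3} = - \frac{- \frac{107}{76} - \frac{207}{m}}{3} = \frac{107}{228} + \frac{69}{m}$)
$Y = - \frac{343}{3021}$ ($Y = \frac{\left(-1\right) \left(\frac{107}{228} + \frac{69}{212}\right)}{7} = \frac{\left(-1\right) \frac{2401}{3021}}{7} = \frac{1}{7} \left(- \frac{2401}{3021}\right) = - \frac{343}{3021} \approx -0.11354$)
$\frac{-351752 + 315724}{Y - 305740} = \frac{-351752 + 315724}{- \frac{343}{3021} - 305740} = - \frac{36028}{- \frac{923640883}{3021}} = \left(-36028\right) \left(- \frac{3021}{923640883}\right) = \frac{108840588}{923640883}$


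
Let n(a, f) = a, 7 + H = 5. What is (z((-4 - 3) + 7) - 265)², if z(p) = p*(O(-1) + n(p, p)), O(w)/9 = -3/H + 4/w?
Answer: 70225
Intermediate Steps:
H = -2 (H = -7 + 5 = -2)
O(w) = 27/2 + 36/w (O(w) = 9*(-3/(-2) + 4/w) = 9*(-3*(-½) + 4/w) = 9*(3/2 + 4/w) = 27/2 + 36/w)
z(p) = p*(-45/2 + p) (z(p) = p*((27/2 + 36/(-1)) + p) = p*((27/2 + 36*(-1)) + p) = p*((27/2 - 36) + p) = p*(-45/2 + p))
(z((-4 - 3) + 7) - 265)² = (((-4 - 3) + 7)*(-45 + 2*((-4 - 3) + 7))/2 - 265)² = ((-7 + 7)*(-45 + 2*(-7 + 7))/2 - 265)² = ((½)*0*(-45 + 2*0) - 265)² = ((½)*0*(-45 + 0) - 265)² = ((½)*0*(-45) - 265)² = (0 - 265)² = (-265)² = 70225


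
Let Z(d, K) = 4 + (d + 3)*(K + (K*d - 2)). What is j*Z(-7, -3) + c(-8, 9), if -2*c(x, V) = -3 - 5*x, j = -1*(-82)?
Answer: -9877/2 ≈ -4938.5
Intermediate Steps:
j = 82
Z(d, K) = 4 + (3 + d)*(-2 + K + K*d) (Z(d, K) = 4 + (3 + d)*(K + (-2 + K*d)) = 4 + (3 + d)*(-2 + K + K*d))
c(x, V) = 3/2 + 5*x/2 (c(x, V) = -(-3 - 5*x)/2 = 3/2 + 5*x/2)
j*Z(-7, -3) + c(-8, 9) = 82*(-2 - 2*(-7) + 3*(-3) - 3*(-7)² + 4*(-3)*(-7)) + (3/2 + (5/2)*(-8)) = 82*(-2 + 14 - 9 - 3*49 + 84) + (3/2 - 20) = 82*(-2 + 14 - 9 - 147 + 84) - 37/2 = 82*(-60) - 37/2 = -4920 - 37/2 = -9877/2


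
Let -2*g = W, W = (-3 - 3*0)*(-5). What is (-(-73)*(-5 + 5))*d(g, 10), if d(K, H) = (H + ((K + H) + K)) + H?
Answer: 0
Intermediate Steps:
W = 15 (W = (-3 + 0)*(-5) = -3*(-5) = 15)
g = -15/2 (g = -1/2*15 = -15/2 ≈ -7.5000)
d(K, H) = 2*K + 3*H (d(K, H) = (H + ((H + K) + K)) + H = (H + (H + 2*K)) + H = (2*H + 2*K) + H = 2*K + 3*H)
(-(-73)*(-5 + 5))*d(g, 10) = (-(-73)*(-5 + 5))*(2*(-15/2) + 3*10) = (-(-73)*0)*(-15 + 30) = -73*0*15 = 0*15 = 0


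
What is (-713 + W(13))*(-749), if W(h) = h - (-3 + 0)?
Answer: 522053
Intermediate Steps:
W(h) = 3 + h (W(h) = h - 1*(-3) = h + 3 = 3 + h)
(-713 + W(13))*(-749) = (-713 + (3 + 13))*(-749) = (-713 + 16)*(-749) = -697*(-749) = 522053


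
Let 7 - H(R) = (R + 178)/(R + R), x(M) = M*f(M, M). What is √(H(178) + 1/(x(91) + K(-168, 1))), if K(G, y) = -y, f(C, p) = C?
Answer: √11426630/1380 ≈ 2.4495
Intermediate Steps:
x(M) = M² (x(M) = M*M = M²)
H(R) = 7 - (178 + R)/(2*R) (H(R) = 7 - (R + 178)/(R + R) = 7 - (178 + R)/(2*R))
√(H(178) + 1/(x(91) + K(-168, 1))) = √((13/2 - 89/178) + 1/(91² - 1*1)) = √((13/2 - 89*1/178) + 1/(8281 - 1)) = √((13/2 - ½) + 1/8280) = √(6 + 1/8280) = √(49681/8280) = √11426630/1380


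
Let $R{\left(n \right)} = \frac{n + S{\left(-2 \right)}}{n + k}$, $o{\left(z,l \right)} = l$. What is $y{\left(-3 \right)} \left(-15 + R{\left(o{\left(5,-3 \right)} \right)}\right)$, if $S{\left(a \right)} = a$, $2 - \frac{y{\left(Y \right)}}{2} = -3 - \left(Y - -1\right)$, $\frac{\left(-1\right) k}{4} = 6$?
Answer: $- \frac{800}{9} \approx -88.889$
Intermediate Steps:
$k = -24$ ($k = \left(-4\right) 6 = -24$)
$y{\left(Y \right)} = 12 + 2 Y$ ($y{\left(Y \right)} = 4 - 2 \left(-3 - \left(Y - -1\right)\right) = 4 - 2 \left(-3 - \left(Y + 1\right)\right) = 4 - 2 \left(-3 - \left(1 + Y\right)\right) = 4 - 2 \left(-4 - Y\right) = 4 + \left(8 + 2 Y\right) = 12 + 2 Y$)
$R{\left(n \right)} = \frac{-2 + n}{-24 + n}$ ($R{\left(n \right)} = \frac{n - 2}{n - 24} = \frac{-2 + n}{-24 + n}$)
$y{\left(-3 \right)} \left(-15 + R{\left(o{\left(5,-3 \right)} \right)}\right) = \left(12 + 2 \left(-3\right)\right) \left(-15 + \frac{-2 - 3}{-24 - 3}\right) = \left(12 - 6\right) \left(-15 + \frac{1}{-27} \left(-5\right)\right) = 6 \left(-15 - - \frac{5}{27}\right) = 6 \left(-15 + \frac{5}{27}\right) = 6 \left(- \frac{400}{27}\right) = - \frac{800}{9}$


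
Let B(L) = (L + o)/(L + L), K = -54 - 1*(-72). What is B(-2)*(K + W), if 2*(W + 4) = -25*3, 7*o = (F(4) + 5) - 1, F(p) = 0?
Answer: -235/28 ≈ -8.3929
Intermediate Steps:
K = 18 (K = -54 + 72 = 18)
o = 4/7 (o = ((0 + 5) - 1)/7 = (5 - 1)/7 = (⅐)*4 = 4/7 ≈ 0.57143)
W = -83/2 (W = -4 + (-25*3)/2 = -4 + (½)*(-75) = -4 - 75/2 = -83/2 ≈ -41.500)
B(L) = (4/7 + L)/(2*L) (B(L) = (L + 4/7)/(L + L) = (4/7 + L)/((2*L)) = (4/7 + L)*(1/(2*L)) = (4/7 + L)/(2*L))
B(-2)*(K + W) = ((1/14)*(4 + 7*(-2))/(-2))*(18 - 83/2) = ((1/14)*(-½)*(4 - 14))*(-47/2) = ((1/14)*(-½)*(-10))*(-47/2) = (5/14)*(-47/2) = -235/28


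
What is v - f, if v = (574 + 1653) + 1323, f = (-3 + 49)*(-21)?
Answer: 4516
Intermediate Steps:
f = -966 (f = 46*(-21) = -966)
v = 3550 (v = 2227 + 1323 = 3550)
v - f = 3550 - 1*(-966) = 3550 + 966 = 4516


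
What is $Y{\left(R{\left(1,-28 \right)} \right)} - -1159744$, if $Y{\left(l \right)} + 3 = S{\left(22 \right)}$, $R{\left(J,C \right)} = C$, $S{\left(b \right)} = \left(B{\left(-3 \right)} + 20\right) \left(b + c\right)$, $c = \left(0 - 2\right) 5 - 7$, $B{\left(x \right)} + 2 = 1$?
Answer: $1159836$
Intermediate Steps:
$B{\left(x \right)} = -1$ ($B{\left(x \right)} = -2 + 1 = -1$)
$c = -17$ ($c = \left(-2\right) 5 - 7 = -10 - 7 = -17$)
$S{\left(b \right)} = -323 + 19 b$ ($S{\left(b \right)} = \left(-1 + 20\right) \left(b - 17\right) = 19 \left(-17 + b\right) = -323 + 19 b$)
$Y{\left(l \right)} = 92$ ($Y{\left(l \right)} = -3 + \left(-323 + 19 \cdot 22\right) = -3 + \left(-323 + 418\right) = -3 + 95 = 92$)
$Y{\left(R{\left(1,-28 \right)} \right)} - -1159744 = 92 - -1159744 = 92 + 1159744 = 1159836$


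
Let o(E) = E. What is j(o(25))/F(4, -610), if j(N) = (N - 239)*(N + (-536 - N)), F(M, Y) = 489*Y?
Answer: -57352/149145 ≈ -0.38454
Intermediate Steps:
j(N) = 128104 - 536*N (j(N) = (-239 + N)*(-536) = 128104 - 536*N)
j(o(25))/F(4, -610) = (128104 - 536*25)/((489*(-610))) = (128104 - 13400)/(-298290) = 114704*(-1/298290) = -57352/149145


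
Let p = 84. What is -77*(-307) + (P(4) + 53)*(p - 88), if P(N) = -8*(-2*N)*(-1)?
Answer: 23683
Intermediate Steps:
P(N) = -16*N
-77*(-307) + (P(4) + 53)*(p - 88) = -77*(-307) + (-16*4 + 53)*(84 - 88) = 23639 + (-64 + 53)*(-4) = 23639 - 11*(-4) = 23639 + 44 = 23683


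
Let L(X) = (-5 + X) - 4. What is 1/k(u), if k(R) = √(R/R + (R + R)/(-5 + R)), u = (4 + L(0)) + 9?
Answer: -I*√7/7 ≈ -0.37796*I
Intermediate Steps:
L(X) = -9 + X
u = 4 (u = (4 + (-9 + 0)) + 9 = (4 - 9) + 9 = -5 + 9 = 4)
k(R) = √(1 + 2*R/(-5 + R)) (k(R) = √(1 + (2*R)/(-5 + R)) = √(1 + 2*R/(-5 + R)))
1/k(u) = 1/(√((-5 + 3*4)/(-5 + 4))) = 1/(√((-5 + 12)/(-1))) = 1/(√(-1*7)) = 1/(√(-7)) = 1/(I*√7) = -I*√7/7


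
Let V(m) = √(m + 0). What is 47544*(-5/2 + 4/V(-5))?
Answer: -118860 - 190176*I*√5/5 ≈ -1.1886e+5 - 85049.0*I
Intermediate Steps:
V(m) = √m
47544*(-5/2 + 4/V(-5)) = 47544*(-5/2 + 4/(√(-5))) = 47544*(-5*½ + 4/((I*√5))) = 47544*(-5/2 + 4*(-I*√5/5)) = 47544*(-5/2 - 4*I*√5/5) = -118860 - 190176*I*√5/5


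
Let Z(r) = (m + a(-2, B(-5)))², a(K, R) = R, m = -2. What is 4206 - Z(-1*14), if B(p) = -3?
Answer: 4181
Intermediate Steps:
Z(r) = 25 (Z(r) = (-2 - 3)² = (-5)² = 25)
4206 - Z(-1*14) = 4206 - 1*25 = 4206 - 25 = 4181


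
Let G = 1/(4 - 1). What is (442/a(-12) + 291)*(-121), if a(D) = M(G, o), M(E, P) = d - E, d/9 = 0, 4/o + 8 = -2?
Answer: 125235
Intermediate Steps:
G = ⅓ (G = 1/3 = ⅓ ≈ 0.33333)
o = -⅖ (o = 4/(-8 - 2) = 4/(-10) = 4*(-⅒) = -⅖ ≈ -0.40000)
d = 0 (d = 9*0 = 0)
M(E, P) = -E (M(E, P) = 0 - E = -E)
a(D) = -⅓ (a(D) = -1*⅓ = -⅓)
(442/a(-12) + 291)*(-121) = (442/(-⅓) + 291)*(-121) = (442*(-3) + 291)*(-121) = (-1326 + 291)*(-121) = -1035*(-121) = 125235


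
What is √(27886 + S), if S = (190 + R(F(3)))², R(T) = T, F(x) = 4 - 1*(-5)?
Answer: √67487 ≈ 259.78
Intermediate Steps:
F(x) = 9 (F(x) = 4 + 5 = 9)
S = 39601 (S = (190 + 9)² = 199² = 39601)
√(27886 + S) = √(27886 + 39601) = √67487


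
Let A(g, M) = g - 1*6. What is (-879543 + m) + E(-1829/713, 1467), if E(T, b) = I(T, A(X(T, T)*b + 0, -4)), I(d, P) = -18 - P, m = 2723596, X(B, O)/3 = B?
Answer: 42672602/23 ≈ 1.8553e+6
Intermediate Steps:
X(B, O) = 3*B
A(g, M) = -6 + g (A(g, M) = g - 6 = -6 + g)
E(T, b) = -12 - 3*T*b (E(T, b) = -18 - (-6 + ((3*T)*b + 0)) = -18 - (-6 + (3*T*b + 0)) = -18 - (-6 + 3*T*b) = -18 + (6 - 3*T*b) = -12 - 3*T*b)
(-879543 + m) + E(-1829/713, 1467) = (-879543 + 2723596) + (-12 - 3*(-1829/713)*1467) = 1844053 + (-12 - 3*(-1829*1/713)*1467) = 1844053 + (-12 - 3*(-59/23)*1467) = 1844053 + (-12 + 259659/23) = 1844053 + 259383/23 = 42672602/23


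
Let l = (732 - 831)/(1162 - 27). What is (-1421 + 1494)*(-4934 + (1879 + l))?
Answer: -253129252/1135 ≈ -2.2302e+5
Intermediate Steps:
l = -99/1135 ≈ -0.087225
(-1421 + 1494)*(-4934 + (1879 + l)) = (-1421 + 1494)*(-4934 + (1879 - 99/1135)) = 73*(-4934 + 2132566/1135) = 73*(-3467524/1135) = -253129252/1135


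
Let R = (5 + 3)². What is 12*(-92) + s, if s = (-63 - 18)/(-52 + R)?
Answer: -4443/4 ≈ -1110.8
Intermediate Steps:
R = 64 (R = 8² = 64)
s = -27/4 (s = (-63 - 18)/(-52 + 64) = -81/12 = -81*1/12 = -27/4 ≈ -6.7500)
12*(-92) + s = 12*(-92) - 27/4 = -1104 - 27/4 = -4443/4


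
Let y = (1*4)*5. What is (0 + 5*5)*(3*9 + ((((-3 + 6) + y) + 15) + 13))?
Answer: 1950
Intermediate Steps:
y = 20 (y = 4*5 = 20)
(0 + 5*5)*(3*9 + ((((-3 + 6) + y) + 15) + 13)) = (0 + 5*5)*(3*9 + ((((-3 + 6) + 20) + 15) + 13)) = (0 + 25)*(27 + (((3 + 20) + 15) + 13)) = 25*(27 + ((23 + 15) + 13)) = 25*(27 + (38 + 13)) = 25*(27 + 51) = 25*78 = 1950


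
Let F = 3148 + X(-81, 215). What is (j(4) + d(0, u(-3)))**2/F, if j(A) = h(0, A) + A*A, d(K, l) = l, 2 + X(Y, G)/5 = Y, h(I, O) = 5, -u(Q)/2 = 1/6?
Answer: 3844/24597 ≈ 0.15628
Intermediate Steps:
u(Q) = -1/3 (u(Q) = -2/6 = -2*1/6 = -1/3)
X(Y, G) = -10 + 5*Y
j(A) = 5 + A**2 (j(A) = 5 + A*A = 5 + A**2)
F = 2733 (F = 3148 + (-10 + 5*(-81)) = 3148 + (-10 - 405) = 3148 - 415 = 2733)
(j(4) + d(0, u(-3)))**2/F = ((5 + 4**2) - 1/3)**2/2733 = ((5 + 16) - 1/3)**2*(1/2733) = (21 - 1/3)**2*(1/2733) = (62/3)**2*(1/2733) = (3844/9)*(1/2733) = 3844/24597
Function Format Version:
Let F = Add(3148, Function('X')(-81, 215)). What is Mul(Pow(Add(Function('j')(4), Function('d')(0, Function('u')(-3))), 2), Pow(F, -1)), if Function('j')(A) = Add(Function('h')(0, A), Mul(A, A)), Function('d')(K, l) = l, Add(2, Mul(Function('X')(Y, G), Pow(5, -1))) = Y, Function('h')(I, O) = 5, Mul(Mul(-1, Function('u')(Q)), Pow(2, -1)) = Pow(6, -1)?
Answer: Rational(3844, 24597) ≈ 0.15628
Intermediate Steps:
Function('u')(Q) = Rational(-1, 3) (Function('u')(Q) = Mul(-2, Pow(6, -1)) = Mul(-2, Rational(1, 6)) = Rational(-1, 3))
Function('X')(Y, G) = Add(-10, Mul(5, Y))
Function('j')(A) = Add(5, Pow(A, 2)) (Function('j')(A) = Add(5, Mul(A, A)) = Add(5, Pow(A, 2)))
F = 2733 (F = Add(3148, Add(-10, Mul(5, -81))) = Add(3148, Add(-10, -405)) = Add(3148, -415) = 2733)
Mul(Pow(Add(Function('j')(4), Function('d')(0, Function('u')(-3))), 2), Pow(F, -1)) = Mul(Pow(Add(Add(5, Pow(4, 2)), Rational(-1, 3)), 2), Pow(2733, -1)) = Mul(Pow(Add(Add(5, 16), Rational(-1, 3)), 2), Rational(1, 2733)) = Mul(Pow(Add(21, Rational(-1, 3)), 2), Rational(1, 2733)) = Mul(Pow(Rational(62, 3), 2), Rational(1, 2733)) = Mul(Rational(3844, 9), Rational(1, 2733)) = Rational(3844, 24597)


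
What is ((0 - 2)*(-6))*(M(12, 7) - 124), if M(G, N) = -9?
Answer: -1596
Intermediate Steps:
((0 - 2)*(-6))*(M(12, 7) - 124) = ((0 - 2)*(-6))*(-9 - 124) = -2*(-6)*(-133) = 12*(-133) = -1596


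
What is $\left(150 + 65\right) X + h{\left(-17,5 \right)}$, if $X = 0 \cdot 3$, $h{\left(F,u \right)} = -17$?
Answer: $-17$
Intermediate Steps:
$X = 0$
$\left(150 + 65\right) X + h{\left(-17,5 \right)} = \left(150 + 65\right) 0 - 17 = 215 \cdot 0 - 17 = 0 - 17 = -17$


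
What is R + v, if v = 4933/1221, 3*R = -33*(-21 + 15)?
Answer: 85519/1221 ≈ 70.040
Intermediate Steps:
R = 66 (R = (-33*(-21 + 15))/3 = (-33*(-6))/3 = (⅓)*198 = 66)
v = 4933/1221 (v = 4933*(1/1221) = 4933/1221 ≈ 4.0401)
R + v = 66 + 4933/1221 = 85519/1221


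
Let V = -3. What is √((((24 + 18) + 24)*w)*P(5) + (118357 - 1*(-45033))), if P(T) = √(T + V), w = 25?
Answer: √(163390 + 1650*√2) ≈ 407.09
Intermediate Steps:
P(T) = √(-3 + T) (P(T) = √(T - 3) = √(-3 + T))
√((((24 + 18) + 24)*w)*P(5) + (118357 - 1*(-45033))) = √((((24 + 18) + 24)*25)*√(-3 + 5) + (118357 - 1*(-45033))) = √(((42 + 24)*25)*√2 + (118357 + 45033)) = √((66*25)*√2 + 163390) = √(1650*√2 + 163390) = √(163390 + 1650*√2)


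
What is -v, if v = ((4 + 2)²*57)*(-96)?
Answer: 196992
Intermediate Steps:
v = -196992 (v = (6²*57)*(-96) = (36*57)*(-96) = 2052*(-96) = -196992)
-v = -1*(-196992) = 196992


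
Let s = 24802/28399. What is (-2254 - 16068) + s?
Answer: -520301676/28399 ≈ -18321.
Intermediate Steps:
s = 24802/28399 (s = 24802*(1/28399) = 24802/28399 ≈ 0.87334)
(-2254 - 16068) + s = (-2254 - 16068) + 24802/28399 = -18322 + 24802/28399 = -520301676/28399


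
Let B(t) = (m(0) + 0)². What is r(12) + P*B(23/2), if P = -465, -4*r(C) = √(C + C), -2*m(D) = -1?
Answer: -465/4 - √6/2 ≈ -117.47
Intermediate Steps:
m(D) = ½ (m(D) = -½*(-1) = ½)
r(C) = -√2*√C/4 (r(C) = -√(C + C)/4 = -√2*√C/4)
B(t) = ¼ (B(t) = (½ + 0)² = (½)² = ¼)
r(12) + P*B(23/2) = -√2*√12/4 - 465*¼ = -√2*2*√3/4 - 465/4 = -√6/2 - 465/4 = -465/4 - √6/2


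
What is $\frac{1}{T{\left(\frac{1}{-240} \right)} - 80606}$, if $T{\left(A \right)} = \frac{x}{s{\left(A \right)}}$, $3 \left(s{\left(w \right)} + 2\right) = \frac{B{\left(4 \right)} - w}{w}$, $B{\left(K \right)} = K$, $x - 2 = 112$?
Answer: $- \frac{967}{77946344} \approx -1.2406 \cdot 10^{-5}$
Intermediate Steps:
$x = 114$ ($x = 2 + 112 = 114$)
$s{\left(w \right)} = -2 + \frac{4 - w}{3 w}$ ($s{\left(w \right)} = -2 + \frac{\left(4 - w\right) \frac{1}{w}}{3} = -2 + \frac{\frac{1}{w} \left(4 - w\right)}{3} = -2 + \frac{4 - w}{3 w}$)
$T{\left(A \right)} = \frac{342 A}{4 - 7 A}$ ($T{\left(A \right)} = \frac{114}{\frac{1}{3} \frac{1}{A} \left(4 - 7 A\right)} = 114 \frac{3 A}{4 - 7 A} = \frac{342 A}{4 - 7 A}$)
$\frac{1}{T{\left(\frac{1}{-240} \right)} - 80606} = \frac{1}{- \frac{342}{\left(-240\right) \left(-4 + \frac{7}{-240}\right)} - 80606} = \frac{1}{\left(-342\right) \left(- \frac{1}{240}\right) \frac{1}{-4 + 7 \left(- \frac{1}{240}\right)} - 80606} = \frac{1}{\left(-342\right) \left(- \frac{1}{240}\right) \frac{1}{-4 - \frac{7}{240}} - 80606} = \frac{1}{\left(-342\right) \left(- \frac{1}{240}\right) \frac{1}{- \frac{967}{240}} - 80606} = \frac{1}{\left(-342\right) \left(- \frac{1}{240}\right) \left(- \frac{240}{967}\right) - 80606} = \frac{1}{- \frac{342}{967} - 80606} = \frac{1}{- \frac{77946344}{967}} = - \frac{967}{77946344}$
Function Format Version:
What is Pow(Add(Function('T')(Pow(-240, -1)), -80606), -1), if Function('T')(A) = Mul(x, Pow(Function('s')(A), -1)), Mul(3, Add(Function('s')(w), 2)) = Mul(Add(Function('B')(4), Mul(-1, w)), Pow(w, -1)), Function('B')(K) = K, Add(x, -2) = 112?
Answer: Rational(-967, 77946344) ≈ -1.2406e-5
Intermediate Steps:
x = 114 (x = Add(2, 112) = 114)
Function('s')(w) = Add(-2, Mul(Rational(1, 3), Pow(w, -1), Add(4, Mul(-1, w)))) (Function('s')(w) = Add(-2, Mul(Rational(1, 3), Mul(Add(4, Mul(-1, w)), Pow(w, -1)))) = Add(-2, Mul(Rational(1, 3), Mul(Pow(w, -1), Add(4, Mul(-1, w))))) = Add(-2, Mul(Rational(1, 3), Pow(w, -1), Add(4, Mul(-1, w)))))
Function('T')(A) = Mul(342, A, Pow(Add(4, Mul(-7, A)), -1)) (Function('T')(A) = Mul(114, Pow(Mul(Rational(1, 3), Pow(A, -1), Add(4, Mul(-7, A))), -1)) = Mul(114, Mul(3, A, Pow(Add(4, Mul(-7, A)), -1))) = Mul(342, A, Pow(Add(4, Mul(-7, A)), -1)))
Pow(Add(Function('T')(Pow(-240, -1)), -80606), -1) = Pow(Add(Mul(-342, Pow(-240, -1), Pow(Add(-4, Mul(7, Pow(-240, -1))), -1)), -80606), -1) = Pow(Add(Mul(-342, Rational(-1, 240), Pow(Add(-4, Mul(7, Rational(-1, 240))), -1)), -80606), -1) = Pow(Add(Mul(-342, Rational(-1, 240), Pow(Add(-4, Rational(-7, 240)), -1)), -80606), -1) = Pow(Add(Mul(-342, Rational(-1, 240), Pow(Rational(-967, 240), -1)), -80606), -1) = Pow(Add(Mul(-342, Rational(-1, 240), Rational(-240, 967)), -80606), -1) = Pow(Add(Rational(-342, 967), -80606), -1) = Pow(Rational(-77946344, 967), -1) = Rational(-967, 77946344)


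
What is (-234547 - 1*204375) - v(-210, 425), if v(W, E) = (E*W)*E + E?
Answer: 37491903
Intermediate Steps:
v(W, E) = E + W*E² (v(W, E) = W*E² + E = E + W*E²)
(-234547 - 1*204375) - v(-210, 425) = (-234547 - 1*204375) - 425*(1 + 425*(-210)) = (-234547 - 204375) - 425*(1 - 89250) = -438922 - 425*(-89249) = -438922 - 1*(-37930825) = -438922 + 37930825 = 37491903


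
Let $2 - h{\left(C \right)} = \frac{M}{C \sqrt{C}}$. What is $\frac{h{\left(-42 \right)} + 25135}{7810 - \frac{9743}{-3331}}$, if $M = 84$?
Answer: $\frac{27910449}{8674951} - \frac{3331 i \sqrt{42}}{546521913} \approx 3.2174 - 3.9499 \cdot 10^{-5} i$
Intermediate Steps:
$h{\left(C \right)} = 2 - \frac{84}{C^{\frac{3}{2}}}$ ($h{\left(C \right)} = 2 - \frac{84}{C \sqrt{C}} = 2 - \frac{84}{C^{\frac{3}{2}}}$)
$\frac{h{\left(-42 \right)} + 25135}{7810 - \frac{9743}{-3331}} = \frac{\left(2 - \frac{84}{\left(-42\right) i \sqrt{42}}\right) + 25135}{7810 - \frac{9743}{-3331}} = \frac{\left(2 - 84 \frac{i \sqrt{42}}{1764}\right) + 25135}{7810 - - \frac{9743}{3331}} = \frac{\left(2 - \frac{i \sqrt{42}}{21}\right) + 25135}{7810 + \frac{9743}{3331}} = \frac{25137 - \frac{i \sqrt{42}}{21}}{\frac{26024853}{3331}} = \left(25137 - \frac{i \sqrt{42}}{21}\right) \frac{3331}{26024853} = \frac{27910449}{8674951} - \frac{3331 i \sqrt{42}}{546521913}$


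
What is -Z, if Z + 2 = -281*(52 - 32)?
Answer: 5622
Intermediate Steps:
Z = -5622 (Z = -2 - 281*(52 - 32) = -2 - 281*20 = -2 - 5620 = -5622)
-Z = -1*(-5622) = 5622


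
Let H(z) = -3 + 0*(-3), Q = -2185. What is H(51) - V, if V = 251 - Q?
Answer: -2439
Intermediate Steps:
H(z) = -3 (H(z) = -3 + 0 = -3)
V = 2436 (V = 251 - 1*(-2185) = 251 + 2185 = 2436)
H(51) - V = -3 - 1*2436 = -3 - 2436 = -2439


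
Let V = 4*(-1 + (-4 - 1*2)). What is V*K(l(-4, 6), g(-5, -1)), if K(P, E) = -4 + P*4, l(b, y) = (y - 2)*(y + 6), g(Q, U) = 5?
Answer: -5264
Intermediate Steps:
V = -28 (V = 4*(-1 + (-4 - 2)) = 4*(-1 - 6) = 4*(-7) = -28)
l(b, y) = (-2 + y)*(6 + y)
K(P, E) = -4 + 4*P
V*K(l(-4, 6), g(-5, -1)) = -28*(-4 + 4*(-12 + 6² + 4*6)) = -28*(-4 + 4*(-12 + 36 + 24)) = -28*(-4 + 4*48) = -28*(-4 + 192) = -28*188 = -5264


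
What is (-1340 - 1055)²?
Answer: 5736025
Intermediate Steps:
(-1340 - 1055)² = (-2395)² = 5736025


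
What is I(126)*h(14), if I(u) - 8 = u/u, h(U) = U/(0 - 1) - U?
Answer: -252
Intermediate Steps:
h(U) = -2*U (h(U) = U/(-1) - U = U*(-1) - U = -U - U = -2*U)
I(u) = 9 (I(u) = 8 + u/u = 8 + 1 = 9)
I(126)*h(14) = 9*(-2*14) = 9*(-28) = -252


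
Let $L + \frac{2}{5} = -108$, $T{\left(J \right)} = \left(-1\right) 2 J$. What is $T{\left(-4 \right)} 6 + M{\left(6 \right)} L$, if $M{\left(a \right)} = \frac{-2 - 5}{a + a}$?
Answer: $\frac{3337}{30} \approx 111.23$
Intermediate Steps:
$M{\left(a \right)} = - \frac{7}{2 a}$
$T{\left(J \right)} = - 2 J$
$L = - \frac{542}{5}$ ($L = - \frac{2}{5} - 108 = - \frac{542}{5} \approx -108.4$)
$T{\left(-4 \right)} 6 + M{\left(6 \right)} L = \left(-2\right) \left(-4\right) 6 + - \frac{7}{2 \cdot 6} \left(- \frac{542}{5}\right) = 8 \cdot 6 + \left(- \frac{7}{2}\right) \frac{1}{6} \left(- \frac{542}{5}\right) = 48 - - \frac{1897}{30} = 48 + \frac{1897}{30} = \frac{3337}{30}$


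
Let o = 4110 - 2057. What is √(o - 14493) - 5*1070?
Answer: -5350 + 2*I*√3110 ≈ -5350.0 + 111.53*I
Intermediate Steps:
o = 2053
√(o - 14493) - 5*1070 = √(2053 - 14493) - 5*1070 = √(-12440) - 1*5350 = 2*I*√3110 - 5350 = -5350 + 2*I*√3110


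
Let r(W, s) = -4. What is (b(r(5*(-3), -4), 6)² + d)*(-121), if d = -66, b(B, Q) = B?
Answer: 6050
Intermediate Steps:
(b(r(5*(-3), -4), 6)² + d)*(-121) = ((-4)² - 66)*(-121) = (16 - 66)*(-121) = -50*(-121) = 6050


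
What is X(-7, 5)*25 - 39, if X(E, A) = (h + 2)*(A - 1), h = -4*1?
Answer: -239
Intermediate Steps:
h = -4
X(E, A) = 2 - 2*A (X(E, A) = (-4 + 2)*(A - 1) = -2*(-1 + A) = 2 - 2*A)
X(-7, 5)*25 - 39 = (2 - 2*5)*25 - 39 = (2 - 10)*25 - 39 = -8*25 - 39 = -200 - 39 = -239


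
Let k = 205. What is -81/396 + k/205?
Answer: 35/44 ≈ 0.79545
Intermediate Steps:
-81/396 + k/205 = -81/396 + 205/205 = -81*1/396 + 205*(1/205) = -9/44 + 1 = 35/44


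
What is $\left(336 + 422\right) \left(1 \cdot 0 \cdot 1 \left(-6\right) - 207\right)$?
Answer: $-156906$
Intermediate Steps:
$\left(336 + 422\right) \left(1 \cdot 0 \cdot 1 \left(-6\right) - 207\right) = 758 \left(0 \cdot 1 \left(-6\right) - 207\right) = 758 \left(0 \left(-6\right) - 207\right) = 758 \left(0 - 207\right) = 758 \left(-207\right) = -156906$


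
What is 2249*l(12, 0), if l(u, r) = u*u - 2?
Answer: 319358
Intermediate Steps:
l(u, r) = -2 + u² (l(u, r) = u² - 2 = -2 + u²)
2249*l(12, 0) = 2249*(-2 + 12²) = 2249*(-2 + 144) = 2249*142 = 319358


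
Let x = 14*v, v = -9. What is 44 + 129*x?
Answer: -16210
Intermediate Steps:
x = -126 (x = 14*(-9) = -126)
44 + 129*x = 44 + 129*(-126) = 44 - 16254 = -16210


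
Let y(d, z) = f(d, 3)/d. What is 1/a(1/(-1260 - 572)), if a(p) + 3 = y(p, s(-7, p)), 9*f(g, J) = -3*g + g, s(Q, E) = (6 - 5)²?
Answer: -9/29 ≈ -0.31034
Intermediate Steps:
s(Q, E) = 1 (s(Q, E) = 1² = 1)
f(g, J) = -2*g/9 (f(g, J) = (-3*g + g)/9 = (-2*g)/9 = -2*g/9)
y(d, z) = -2/9 (y(d, z) = (-2*d/9)/d = -2/9)
a(p) = -29/9 (a(p) = -3 - 2/9 = -29/9)
1/a(1/(-1260 - 572)) = 1/(-29/9) = -9/29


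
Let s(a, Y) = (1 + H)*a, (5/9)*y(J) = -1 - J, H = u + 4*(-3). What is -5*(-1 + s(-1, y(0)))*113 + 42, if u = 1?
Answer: -5043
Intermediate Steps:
H = -11 (H = 1 + 4*(-3) = 1 - 12 = -11)
y(J) = -9/5 - 9*J/5 (y(J) = 9*(-1 - J)/5 = -9/5 - 9*J/5)
s(a, Y) = -10*a (s(a, Y) = (1 - 11)*a = -10*a)
-5*(-1 + s(-1, y(0)))*113 + 42 = -5*(-1 - 10*(-1))*113 + 42 = -5*(-1 + 10)*113 + 42 = -5*9*113 + 42 = -45*113 + 42 = -5085 + 42 = -5043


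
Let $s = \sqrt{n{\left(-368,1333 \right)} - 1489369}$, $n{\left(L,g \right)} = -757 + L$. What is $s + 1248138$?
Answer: $1248138 + i \sqrt{1490494} \approx 1.2481 \cdot 10^{6} + 1220.9 i$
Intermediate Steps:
$s = i \sqrt{1490494}$ ($s = \sqrt{\left(-757 - 368\right) - 1489369} = \sqrt{-1125 - 1489369} = \sqrt{-1490494} = i \sqrt{1490494} \approx 1220.9 i$)
$s + 1248138 = i \sqrt{1490494} + 1248138 = 1248138 + i \sqrt{1490494}$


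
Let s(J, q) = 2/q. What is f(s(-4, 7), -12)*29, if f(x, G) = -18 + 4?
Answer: -406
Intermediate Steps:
f(x, G) = -14
f(s(-4, 7), -12)*29 = -14*29 = -406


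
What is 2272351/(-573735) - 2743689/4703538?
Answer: -4087413228751/899528124810 ≈ -4.5440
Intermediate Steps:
2272351/(-573735) - 2743689/4703538 = 2272351*(-1/573735) - 2743689*1/4703538 = -2272351/573735 - 914563/1567846 = -4087413228751/899528124810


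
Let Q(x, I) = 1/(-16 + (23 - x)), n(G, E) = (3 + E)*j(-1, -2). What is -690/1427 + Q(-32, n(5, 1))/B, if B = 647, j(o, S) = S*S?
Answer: -17409343/36007491 ≈ -0.48349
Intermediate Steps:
j(o, S) = S²
n(G, E) = 12 + 4*E (n(G, E) = (3 + E)*(-2)² = (3 + E)*4 = 12 + 4*E)
Q(x, I) = 1/(7 - x)
-690/1427 + Q(-32, n(5, 1))/B = -690/1427 - 1/(-7 - 32)/647 = -690*1/1427 - 1/(-39)*(1/647) = -690/1427 - 1*(-1/39)*(1/647) = -690/1427 + (1/39)*(1/647) = -690/1427 + 1/25233 = -17409343/36007491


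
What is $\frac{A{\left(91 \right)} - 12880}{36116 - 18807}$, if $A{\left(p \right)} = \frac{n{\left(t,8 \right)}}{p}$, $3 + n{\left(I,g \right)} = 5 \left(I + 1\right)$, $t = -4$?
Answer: $- \frac{1172098}{1575119} \approx -0.74413$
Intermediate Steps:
$n{\left(I,g \right)} = 2 + 5 I$ ($n{\left(I,g \right)} = -3 + 5 \left(I + 1\right) = -3 + 5 \left(1 + I\right) = -3 + \left(5 + 5 I\right) = 2 + 5 I$)
$A{\left(p \right)} = - \frac{18}{p}$ ($A{\left(p \right)} = \frac{2 + 5 \left(-4\right)}{p} = \frac{2 - 20}{p} = - \frac{18}{p}$)
$\frac{A{\left(91 \right)} - 12880}{36116 - 18807} = \frac{- \frac{18}{91} - 12880}{36116 - 18807} = \frac{\left(-18\right) \frac{1}{91} - 12880}{17309} = \left(- \frac{18}{91} - 12880\right) \frac{1}{17309} = \left(- \frac{1172098}{91}\right) \frac{1}{17309} = - \frac{1172098}{1575119}$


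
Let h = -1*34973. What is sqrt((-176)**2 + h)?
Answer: I*sqrt(3997) ≈ 63.222*I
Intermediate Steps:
h = -34973
sqrt((-176)**2 + h) = sqrt((-176)**2 - 34973) = sqrt(30976 - 34973) = sqrt(-3997) = I*sqrt(3997)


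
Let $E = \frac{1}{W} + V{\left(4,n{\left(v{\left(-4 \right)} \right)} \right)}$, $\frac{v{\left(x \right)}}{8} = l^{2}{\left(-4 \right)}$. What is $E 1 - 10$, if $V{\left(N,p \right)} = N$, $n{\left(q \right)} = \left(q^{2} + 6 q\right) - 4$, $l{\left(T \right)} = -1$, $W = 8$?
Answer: $- \frac{47}{8} \approx -5.875$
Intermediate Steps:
$v{\left(x \right)} = 8$ ($v{\left(x \right)} = 8 \left(-1\right)^{2} = 8 \cdot 1 = 8$)
$n{\left(q \right)} = -4 + q^{2} + 6 q$
$E = \frac{33}{8}$ ($E = \frac{1}{8} + 4 = \frac{33}{8} \approx 4.125$)
$E 1 - 10 = \frac{33}{8} \cdot 1 - 10 = \frac{33}{8} - 10 = - \frac{47}{8}$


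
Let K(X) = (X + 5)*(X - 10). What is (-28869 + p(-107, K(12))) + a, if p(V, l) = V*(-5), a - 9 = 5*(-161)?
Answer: -29130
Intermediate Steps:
K(X) = (-10 + X)*(5 + X) (K(X) = (5 + X)*(-10 + X) = (-10 + X)*(5 + X))
a = -796 (a = 9 + 5*(-161) = 9 - 805 = -796)
p(V, l) = -5*V
(-28869 + p(-107, K(12))) + a = (-28869 - 5*(-107)) - 796 = (-28869 + 535) - 796 = -28334 - 796 = -29130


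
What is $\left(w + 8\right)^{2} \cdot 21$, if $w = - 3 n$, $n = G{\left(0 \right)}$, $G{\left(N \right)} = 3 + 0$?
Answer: $21$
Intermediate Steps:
$G{\left(N \right)} = 3$
$n = 3$
$w = -9$ ($w = \left(-3\right) 3 = -9$)
$\left(w + 8\right)^{2} \cdot 21 = \left(-9 + 8\right)^{2} \cdot 21 = \left(-1\right)^{2} \cdot 21 = 1 \cdot 21 = 21$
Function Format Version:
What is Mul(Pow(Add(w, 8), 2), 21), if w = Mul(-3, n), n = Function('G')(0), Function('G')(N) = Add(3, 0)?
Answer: 21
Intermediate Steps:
Function('G')(N) = 3
n = 3
w = -9 (w = Mul(-3, 3) = -9)
Mul(Pow(Add(w, 8), 2), 21) = Mul(Pow(Add(-9, 8), 2), 21) = Mul(Pow(-1, 2), 21) = Mul(1, 21) = 21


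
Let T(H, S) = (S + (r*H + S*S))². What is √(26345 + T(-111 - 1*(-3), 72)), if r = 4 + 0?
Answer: √23297321 ≈ 4826.7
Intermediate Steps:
r = 4
T(H, S) = (S + S² + 4*H)² (T(H, S) = (S + (4*H + S*S))² = (S + (4*H + S²))² = (S + (S² + 4*H))² = (S + S² + 4*H)²)
√(26345 + T(-111 - 1*(-3), 72)) = √(26345 + (72 + 72² + 4*(-111 - 1*(-3)))²) = √(26345 + (72 + 5184 + 4*(-111 + 3))²) = √(26345 + (72 + 5184 + 4*(-108))²) = √(26345 + (72 + 5184 - 432)²) = √(26345 + 4824²) = √(26345 + 23270976) = √23297321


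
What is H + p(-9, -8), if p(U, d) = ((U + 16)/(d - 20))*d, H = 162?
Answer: 164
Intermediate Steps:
p(U, d) = d*(16 + U)/(-20 + d) (p(U, d) = ((16 + U)/(-20 + d))*d = d*(16 + U)/(-20 + d))
H + p(-9, -8) = 162 - 8*(16 - 9)/(-20 - 8) = 162 - 8*7/(-28) = 162 - 8*(-1/28)*7 = 162 + 2 = 164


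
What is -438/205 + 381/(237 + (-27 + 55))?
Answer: -7593/10865 ≈ -0.69885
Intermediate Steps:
-438/205 + 381/(237 + (-27 + 55)) = -438*1/205 + 381/(237 + 28) = -438/205 + 381/265 = -7593/10865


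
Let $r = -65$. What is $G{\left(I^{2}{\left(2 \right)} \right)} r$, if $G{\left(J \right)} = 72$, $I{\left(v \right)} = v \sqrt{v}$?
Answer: $-4680$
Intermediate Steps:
$I{\left(v \right)} = v^{\frac{3}{2}}$
$G{\left(I^{2}{\left(2 \right)} \right)} r = 72 \left(-65\right) = -4680$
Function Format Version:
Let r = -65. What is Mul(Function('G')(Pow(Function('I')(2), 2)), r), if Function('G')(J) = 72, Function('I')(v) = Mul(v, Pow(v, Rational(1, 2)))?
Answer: -4680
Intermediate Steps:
Function('I')(v) = Pow(v, Rational(3, 2))
Mul(Function('G')(Pow(Function('I')(2), 2)), r) = Mul(72, -65) = -4680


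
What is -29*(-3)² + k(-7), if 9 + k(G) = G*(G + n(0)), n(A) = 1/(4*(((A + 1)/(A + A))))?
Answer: -221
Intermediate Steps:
n(A) = A/(2*(1 + A)) (n(A) = 1/(4*(((1 + A)/((2*A))))) = 1/(4*(((1 + A)*(1/(2*A))))) = 1/(4*(((1 + A)/(2*A)))) = (2*A/(1 + A))/4 = A/(2*(1 + A)))
k(G) = -9 + G² (k(G) = -9 + G*(G + (½)*0/(1 + 0)) = -9 + G*(G + (½)*0/1) = -9 + G*(G + (½)*0*1) = -9 + G*(G + 0) = -9 + G*G = -9 + G²)
-29*(-3)² + k(-7) = -29*(-3)² + (-9 + (-7)²) = -29*9 + (-9 + 49) = -261 + 40 = -221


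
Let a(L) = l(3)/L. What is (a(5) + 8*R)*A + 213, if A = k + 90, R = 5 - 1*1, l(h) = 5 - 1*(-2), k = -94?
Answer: 397/5 ≈ 79.400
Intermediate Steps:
l(h) = 7 (l(h) = 5 + 2 = 7)
R = 4 (R = 5 - 1 = 4)
a(L) = 7/L
A = -4 (A = -94 + 90 = -4)
(a(5) + 8*R)*A + 213 = (7/5 + 8*4)*(-4) + 213 = (7*(⅕) + 32)*(-4) + 213 = (7/5 + 32)*(-4) + 213 = (167/5)*(-4) + 213 = -668/5 + 213 = 397/5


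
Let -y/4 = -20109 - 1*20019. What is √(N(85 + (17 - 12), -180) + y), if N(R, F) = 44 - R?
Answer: √160466 ≈ 400.58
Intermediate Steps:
y = 160512 (y = -4*(-20109 - 1*20019) = -4*(-20109 - 20019) = -4*(-40128) = 160512)
√(N(85 + (17 - 12), -180) + y) = √((44 - (85 + (17 - 12))) + 160512) = √((44 - (85 + 5)) + 160512) = √((44 - 1*90) + 160512) = √((44 - 90) + 160512) = √(-46 + 160512) = √160466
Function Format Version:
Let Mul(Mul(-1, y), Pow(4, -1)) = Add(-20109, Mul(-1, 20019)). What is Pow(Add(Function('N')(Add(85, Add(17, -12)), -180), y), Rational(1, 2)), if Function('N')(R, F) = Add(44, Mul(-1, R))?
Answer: Pow(160466, Rational(1, 2)) ≈ 400.58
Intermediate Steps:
y = 160512 (y = Mul(-4, Add(-20109, Mul(-1, 20019))) = Mul(-4, Add(-20109, -20019)) = Mul(-4, -40128) = 160512)
Pow(Add(Function('N')(Add(85, Add(17, -12)), -180), y), Rational(1, 2)) = Pow(Add(Add(44, Mul(-1, Add(85, Add(17, -12)))), 160512), Rational(1, 2)) = Pow(Add(Add(44, Mul(-1, Add(85, 5))), 160512), Rational(1, 2)) = Pow(Add(Add(44, Mul(-1, 90)), 160512), Rational(1, 2)) = Pow(Add(Add(44, -90), 160512), Rational(1, 2)) = Pow(Add(-46, 160512), Rational(1, 2)) = Pow(160466, Rational(1, 2))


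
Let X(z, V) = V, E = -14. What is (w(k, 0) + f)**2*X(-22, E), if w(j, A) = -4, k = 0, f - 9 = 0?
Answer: -350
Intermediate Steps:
f = 9 (f = 9 + 0 = 9)
(w(k, 0) + f)**2*X(-22, E) = (-4 + 9)**2*(-14) = 5**2*(-14) = 25*(-14) = -350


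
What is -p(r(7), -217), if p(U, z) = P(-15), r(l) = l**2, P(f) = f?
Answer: 15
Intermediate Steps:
p(U, z) = -15
-p(r(7), -217) = -1*(-15) = 15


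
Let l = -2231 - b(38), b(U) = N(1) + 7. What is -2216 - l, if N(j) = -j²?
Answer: 21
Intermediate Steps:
b(U) = 6 (b(U) = -1*1² + 7 = -1*1 + 7 = -1 + 7 = 6)
l = -2237 (l = -2231 - 1*6 = -2231 - 6 = -2237)
-2216 - l = -2216 - 1*(-2237) = -2216 + 2237 = 21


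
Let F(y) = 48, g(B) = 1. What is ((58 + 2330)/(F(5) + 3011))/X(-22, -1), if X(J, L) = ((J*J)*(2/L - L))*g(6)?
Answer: -597/370139 ≈ -0.0016129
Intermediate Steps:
X(J, L) = J**2*(-L + 2/L) (X(J, L) = ((J*J)*(2/L - L))*1 = (J**2*(-L + 2/L))*1 = J**2*(-L + 2/L))
((58 + 2330)/(F(5) + 3011))/X(-22, -1) = ((58 + 2330)/(48 + 3011))/(((-22)**2*(2 - 1*(-1)**2)/(-1))) = (2388/3059)/((484*(-1)*(2 - 1*1))) = (2388*(1/3059))/((484*(-1)*(2 - 1))) = 2388/(3059*((484*(-1)*1))) = (2388/3059)/(-484) = (2388/3059)*(-1/484) = -597/370139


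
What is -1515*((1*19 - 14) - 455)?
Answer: 681750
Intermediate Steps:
-1515*((1*19 - 14) - 455) = -1515*((19 - 14) - 455) = -1515*(5 - 455) = -1515*(-450) = 681750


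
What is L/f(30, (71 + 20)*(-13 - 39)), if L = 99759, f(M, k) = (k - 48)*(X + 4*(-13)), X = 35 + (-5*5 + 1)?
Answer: 99759/195980 ≈ 0.50903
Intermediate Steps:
X = 11 (X = 35 + (-25 + 1) = 35 - 24 = 11)
f(M, k) = 1968 - 41*k (f(M, k) = (k - 48)*(11 + 4*(-13)) = (-48 + k)*(11 - 52) = (-48 + k)*(-41) = 1968 - 41*k)
L/f(30, (71 + 20)*(-13 - 39)) = 99759/(1968 - 41*(71 + 20)*(-13 - 39)) = 99759/(1968 - 3731*(-52)) = 99759/(1968 - 41*(-4732)) = 99759/(1968 + 194012) = 99759/195980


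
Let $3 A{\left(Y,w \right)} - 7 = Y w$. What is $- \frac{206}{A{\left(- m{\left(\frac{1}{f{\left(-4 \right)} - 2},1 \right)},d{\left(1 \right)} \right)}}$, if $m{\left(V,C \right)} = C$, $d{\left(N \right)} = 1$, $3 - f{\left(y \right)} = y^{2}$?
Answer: $-103$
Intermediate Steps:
$f{\left(y \right)} = 3 - y^{2}$
$A{\left(Y,w \right)} = \frac{7}{3} + \frac{Y w}{3}$
$- \frac{206}{A{\left(- m{\left(\frac{1}{f{\left(-4 \right)} - 2},1 \right)},d{\left(1 \right)} \right)}} = - \frac{206}{\frac{7}{3} + \frac{1}{3} \left(\left(-1\right) 1\right) 1} = - \frac{206}{\frac{7}{3} + \frac{1}{3} \left(-1\right) 1} = - \frac{206}{\frac{7}{3} - \frac{1}{3}} = - \frac{206}{2} = \left(-206\right) \frac{1}{2} = -103$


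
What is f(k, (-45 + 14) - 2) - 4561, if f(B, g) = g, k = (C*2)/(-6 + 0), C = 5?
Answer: -4594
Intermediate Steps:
k = -5/3 (k = (5*2)/(-6 + 0) = 10/(-6) = 10*(-⅙) = -5/3 ≈ -1.6667)
f(k, (-45 + 14) - 2) - 4561 = ((-45 + 14) - 2) - 4561 = (-31 - 2) - 4561 = -33 - 4561 = -4594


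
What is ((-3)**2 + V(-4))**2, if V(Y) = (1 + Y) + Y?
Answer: 4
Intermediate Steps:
V(Y) = 1 + 2*Y
((-3)**2 + V(-4))**2 = ((-3)**2 + (1 + 2*(-4)))**2 = (9 + (1 - 8))**2 = (9 - 7)**2 = 2**2 = 4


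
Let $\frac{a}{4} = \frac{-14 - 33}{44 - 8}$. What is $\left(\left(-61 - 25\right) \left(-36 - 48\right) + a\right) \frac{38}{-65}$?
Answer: $- \frac{2468822}{585} \approx -4220.2$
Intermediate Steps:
$a = - \frac{47}{9}$ ($a = 4 \frac{-14 - 33}{44 - 8} = 4 \left(- \frac{47}{36}\right) = - \frac{47}{9} \approx -5.2222$)
$\left(\left(-61 - 25\right) \left(-36 - 48\right) + a\right) \frac{38}{-65} = \left(\left(-61 - 25\right) \left(-36 - 48\right) - \frac{47}{9}\right) \frac{38}{-65} = \left(\left(-86\right) \left(-84\right) - \frac{47}{9}\right) 38 \left(- \frac{1}{65}\right) = \left(7224 - \frac{47}{9}\right) \left(- \frac{38}{65}\right) = \frac{64969}{9} \left(- \frac{38}{65}\right) = - \frac{2468822}{585}$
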